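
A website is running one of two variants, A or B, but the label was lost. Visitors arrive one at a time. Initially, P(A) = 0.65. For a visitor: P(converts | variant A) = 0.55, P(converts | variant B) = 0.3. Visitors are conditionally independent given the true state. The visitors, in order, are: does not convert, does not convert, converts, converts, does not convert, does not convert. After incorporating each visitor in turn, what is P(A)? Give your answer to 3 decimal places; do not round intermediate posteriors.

0.516

After 'does not convert': P(A) = 0.45·0.6500 / (0.45·0.6500 + 0.7·0.3500) ≈ 0.5442
After 'does not convert': P(A) = 0.45·0.5442 / (0.45·0.5442 + 0.7·0.4558) ≈ 0.4342
After 'converts': P(A) = 0.55·0.4342 / (0.55·0.4342 + 0.3·0.5658) ≈ 0.5846
After 'converts': P(A) = 0.55·0.5846 / (0.55·0.5846 + 0.3·0.4154) ≈ 0.7206
After 'does not convert': P(A) = 0.45·0.7206 / (0.45·0.7206 + 0.7·0.2794) ≈ 0.6238
After 'does not convert': P(A) = 0.45·0.6238 / (0.45·0.6238 + 0.7·0.3762) ≈ 0.5160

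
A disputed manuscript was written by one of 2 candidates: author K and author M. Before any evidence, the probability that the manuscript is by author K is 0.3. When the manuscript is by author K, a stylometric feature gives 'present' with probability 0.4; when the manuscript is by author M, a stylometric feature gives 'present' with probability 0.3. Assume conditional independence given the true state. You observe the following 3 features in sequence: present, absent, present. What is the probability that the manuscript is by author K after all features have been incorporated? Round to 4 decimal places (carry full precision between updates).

0.3951

After 'present': P(author K) = 0.4·0.3000 / (0.4·0.3000 + 0.3·0.7000) ≈ 0.3636
After 'absent': P(author K) = 0.6·0.3636 / (0.6·0.3636 + 0.7·0.6364) ≈ 0.3288
After 'present': P(author K) = 0.4·0.3288 / (0.4·0.3288 + 0.3·0.6712) ≈ 0.3951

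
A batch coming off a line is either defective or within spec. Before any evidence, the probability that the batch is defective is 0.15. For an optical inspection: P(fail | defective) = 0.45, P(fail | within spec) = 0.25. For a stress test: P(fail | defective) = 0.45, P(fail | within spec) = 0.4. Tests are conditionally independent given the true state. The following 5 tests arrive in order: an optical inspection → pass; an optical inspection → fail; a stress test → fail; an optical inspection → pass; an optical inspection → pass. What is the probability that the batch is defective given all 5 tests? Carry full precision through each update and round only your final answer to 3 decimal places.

0.124

After an optical inspection='pass': P(defective) = 0.55·0.1500 / (0.55·0.1500 + 0.75·0.8500) ≈ 0.1146
After an optical inspection='fail': P(defective) = 0.45·0.1146 / (0.45·0.1146 + 0.25·0.8854) ≈ 0.1889
After a stress test='fail': P(defective) = 0.45·0.1889 / (0.45·0.1889 + 0.4·0.8111) ≈ 0.2076
After an optical inspection='pass': P(defective) = 0.55·0.2076 / (0.55·0.2076 + 0.75·0.7924) ≈ 0.1612
After an optical inspection='pass': P(defective) = 0.55·0.1612 / (0.55·0.1612 + 0.75·0.8388) ≈ 0.1235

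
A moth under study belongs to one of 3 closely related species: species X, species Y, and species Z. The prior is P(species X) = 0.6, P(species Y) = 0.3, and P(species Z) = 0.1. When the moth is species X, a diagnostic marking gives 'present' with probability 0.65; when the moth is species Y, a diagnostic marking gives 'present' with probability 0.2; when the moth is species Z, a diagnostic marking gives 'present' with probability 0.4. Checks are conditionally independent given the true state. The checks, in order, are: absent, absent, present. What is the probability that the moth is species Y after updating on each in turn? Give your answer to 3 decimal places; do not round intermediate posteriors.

0.382

After 'absent': normaliser = 0.35·0.6000 + 0.8·0.3000 + 0.6·0.1000; P(species X) ≈ 0.4118, P(species Y) ≈ 0.4706, P(species Z) ≈ 0.1176
After 'absent': normaliser = 0.35·0.4118 + 0.8·0.4706 + 0.6·0.1176; P(species X) ≈ 0.2438, P(species Y) ≈ 0.6368, P(species Z) ≈ 0.1194
After 'present': normaliser = 0.65·0.2438 + 0.2·0.6368 + 0.4·0.1194; P(species X) ≈ 0.4750, P(species Y) ≈ 0.3818, P(species Z) ≈ 0.1432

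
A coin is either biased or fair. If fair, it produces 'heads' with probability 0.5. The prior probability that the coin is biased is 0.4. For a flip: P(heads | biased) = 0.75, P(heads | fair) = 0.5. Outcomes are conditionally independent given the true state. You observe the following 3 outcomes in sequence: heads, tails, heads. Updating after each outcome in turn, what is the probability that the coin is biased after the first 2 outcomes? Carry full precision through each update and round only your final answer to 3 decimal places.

After 'heads': P(biased) = 0.75·0.4000 / (0.75·0.4000 + 0.5·0.6000) ≈ 0.5000
After 'tails': P(biased) = 0.25·0.5000 / (0.25·0.5000 + 0.5·0.5000) ≈ 0.3333

0.333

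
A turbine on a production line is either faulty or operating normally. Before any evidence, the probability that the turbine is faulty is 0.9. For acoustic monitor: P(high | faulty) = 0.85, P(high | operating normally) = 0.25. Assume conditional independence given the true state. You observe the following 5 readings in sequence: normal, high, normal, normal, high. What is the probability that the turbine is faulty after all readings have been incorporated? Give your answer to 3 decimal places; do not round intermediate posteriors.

0.454

After 'normal': P(faulty) = 0.15·0.9000 / (0.15·0.9000 + 0.75·0.1000) ≈ 0.6429
After 'high': P(faulty) = 0.85·0.6429 / (0.85·0.6429 + 0.25·0.3571) ≈ 0.8596
After 'normal': P(faulty) = 0.15·0.8596 / (0.15·0.8596 + 0.75·0.1404) ≈ 0.5504
After 'normal': P(faulty) = 0.15·0.5504 / (0.15·0.5504 + 0.75·0.4496) ≈ 0.1967
After 'high': P(faulty) = 0.85·0.1967 / (0.85·0.1967 + 0.25·0.8033) ≈ 0.4542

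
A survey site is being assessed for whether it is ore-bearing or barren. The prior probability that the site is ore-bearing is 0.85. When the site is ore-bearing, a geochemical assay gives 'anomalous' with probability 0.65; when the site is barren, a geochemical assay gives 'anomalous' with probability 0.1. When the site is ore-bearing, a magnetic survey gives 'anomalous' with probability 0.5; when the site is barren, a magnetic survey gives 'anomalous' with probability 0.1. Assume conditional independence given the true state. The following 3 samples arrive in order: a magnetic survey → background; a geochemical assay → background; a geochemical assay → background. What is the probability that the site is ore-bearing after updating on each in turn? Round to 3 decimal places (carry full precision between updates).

After a magnetic survey='background': P(ore) = 0.5·0.8500 / (0.5·0.8500 + 0.9·0.1500) ≈ 0.7589
After a geochemical assay='background': P(ore) = 0.35·0.7589 / (0.35·0.7589 + 0.9·0.2411) ≈ 0.5504
After a geochemical assay='background': P(ore) = 0.35·0.5504 / (0.35·0.5504 + 0.9·0.4496) ≈ 0.3225

0.323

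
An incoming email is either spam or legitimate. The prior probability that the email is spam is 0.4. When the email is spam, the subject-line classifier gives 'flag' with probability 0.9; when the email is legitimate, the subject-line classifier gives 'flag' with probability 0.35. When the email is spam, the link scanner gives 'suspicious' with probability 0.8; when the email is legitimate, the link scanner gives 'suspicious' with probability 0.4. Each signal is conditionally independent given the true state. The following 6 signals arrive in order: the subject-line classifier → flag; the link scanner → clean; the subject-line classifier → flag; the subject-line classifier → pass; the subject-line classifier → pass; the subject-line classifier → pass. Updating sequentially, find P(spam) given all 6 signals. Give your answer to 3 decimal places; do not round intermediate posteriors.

Apply Bayes' rule sequentially, carrying P(spam) forward.
After the subject-line classifier='flag': P(spam) = 0.9·0.4000 / (0.9·0.4000 + 0.35·0.6000) ≈ 0.6316
After the link scanner='clean': P(spam) = 0.2·0.6316 / (0.2·0.6316 + 0.6·0.3684) ≈ 0.3636
After the subject-line classifier='flag': P(spam) = 0.9·0.3636 / (0.9·0.3636 + 0.35·0.6364) ≈ 0.5950
After the subject-line classifier='pass': P(spam) = 0.1·0.5950 / (0.1·0.5950 + 0.65·0.4050) ≈ 0.1844
After the subject-line classifier='pass': P(spam) = 0.1·0.1844 / (0.1·0.1844 + 0.65·0.8156) ≈ 0.0336
After the subject-line classifier='pass': P(spam) = 0.1·0.0336 / (0.1·0.0336 + 0.65·0.9664) ≈ 0.0053

0.005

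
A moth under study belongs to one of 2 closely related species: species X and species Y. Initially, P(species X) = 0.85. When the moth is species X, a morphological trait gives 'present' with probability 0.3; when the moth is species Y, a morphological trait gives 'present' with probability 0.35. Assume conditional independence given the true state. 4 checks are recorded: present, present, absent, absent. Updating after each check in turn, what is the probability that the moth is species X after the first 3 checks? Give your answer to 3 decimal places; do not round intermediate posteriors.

After 'present': P(species X) = 0.3·0.8500 / (0.3·0.8500 + 0.35·0.1500) ≈ 0.8293
After 'present': P(species X) = 0.3·0.8293 / (0.3·0.8293 + 0.35·0.1707) ≈ 0.8063
After 'absent': P(species X) = 0.7·0.8063 / (0.7·0.8063 + 0.65·0.1937) ≈ 0.8176

0.818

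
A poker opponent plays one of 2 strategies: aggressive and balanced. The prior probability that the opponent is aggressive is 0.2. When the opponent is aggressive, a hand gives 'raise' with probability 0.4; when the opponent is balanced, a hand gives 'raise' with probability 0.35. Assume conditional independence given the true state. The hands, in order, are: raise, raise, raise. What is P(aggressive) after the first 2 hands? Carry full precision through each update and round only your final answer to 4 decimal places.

0.2462

Each posterior becomes the prior for the next update.
After 'raise': P(aggressive) = 0.4·0.2000 / (0.4·0.2000 + 0.35·0.8000) ≈ 0.2222
After 'raise': P(aggressive) = 0.4·0.2222 / (0.4·0.2222 + 0.35·0.7778) ≈ 0.2462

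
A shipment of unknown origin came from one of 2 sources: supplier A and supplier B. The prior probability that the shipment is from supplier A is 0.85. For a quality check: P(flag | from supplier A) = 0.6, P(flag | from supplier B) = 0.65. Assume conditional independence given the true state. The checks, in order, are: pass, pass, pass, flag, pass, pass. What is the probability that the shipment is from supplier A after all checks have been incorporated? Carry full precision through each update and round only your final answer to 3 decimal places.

After 'pass': P(supplier A) = 0.4·0.8500 / (0.4·0.8500 + 0.35·0.1500) ≈ 0.8662
After 'pass': P(supplier A) = 0.4·0.8662 / (0.4·0.8662 + 0.35·0.1338) ≈ 0.8810
After 'pass': P(supplier A) = 0.4·0.8810 / (0.4·0.8810 + 0.35·0.1190) ≈ 0.8943
After 'flag': P(supplier A) = 0.6·0.8943 / (0.6·0.8943 + 0.65·0.1057) ≈ 0.8865
After 'pass': P(supplier A) = 0.4·0.8865 / (0.4·0.8865 + 0.35·0.1135) ≈ 0.8992
After 'pass': P(supplier A) = 0.4·0.8992 / (0.4·0.8992 + 0.35·0.1008) ≈ 0.9107

0.911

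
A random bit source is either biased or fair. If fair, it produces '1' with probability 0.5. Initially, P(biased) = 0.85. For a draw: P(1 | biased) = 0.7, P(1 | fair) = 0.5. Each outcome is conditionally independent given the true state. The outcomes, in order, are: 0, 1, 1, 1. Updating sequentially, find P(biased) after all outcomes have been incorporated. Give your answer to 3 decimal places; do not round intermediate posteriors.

0.903

After '0': P(biased) = 0.3·0.8500 / (0.3·0.8500 + 0.5·0.1500) ≈ 0.7727
After '1': P(biased) = 0.7·0.7727 / (0.7·0.7727 + 0.5·0.2273) ≈ 0.8264
After '1': P(biased) = 0.7·0.8264 / (0.7·0.8264 + 0.5·0.1736) ≈ 0.8695
After '1': P(biased) = 0.7·0.8695 / (0.7·0.8695 + 0.5·0.1305) ≈ 0.9032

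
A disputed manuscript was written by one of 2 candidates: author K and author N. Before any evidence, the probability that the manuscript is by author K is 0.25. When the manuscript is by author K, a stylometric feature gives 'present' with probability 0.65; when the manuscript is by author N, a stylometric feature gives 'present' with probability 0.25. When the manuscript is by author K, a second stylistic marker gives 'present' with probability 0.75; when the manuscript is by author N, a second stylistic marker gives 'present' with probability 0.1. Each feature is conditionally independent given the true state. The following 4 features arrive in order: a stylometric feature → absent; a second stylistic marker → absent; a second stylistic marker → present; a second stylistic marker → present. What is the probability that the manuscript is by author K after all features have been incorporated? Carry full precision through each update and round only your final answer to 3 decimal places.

0.709

After a stylometric feature='absent': P(author K) = 0.35·0.2500 / (0.35·0.2500 + 0.75·0.7500) ≈ 0.1346
After a second stylistic marker='absent': P(author K) = 0.25·0.1346 / (0.25·0.1346 + 0.9·0.8654) ≈ 0.0414
After a second stylistic marker='present': P(author K) = 0.75·0.0414 / (0.75·0.0414 + 0.1·0.9586) ≈ 0.2448
After a second stylistic marker='present': P(author K) = 0.75·0.2448 / (0.75·0.2448 + 0.1·0.7552) ≈ 0.7085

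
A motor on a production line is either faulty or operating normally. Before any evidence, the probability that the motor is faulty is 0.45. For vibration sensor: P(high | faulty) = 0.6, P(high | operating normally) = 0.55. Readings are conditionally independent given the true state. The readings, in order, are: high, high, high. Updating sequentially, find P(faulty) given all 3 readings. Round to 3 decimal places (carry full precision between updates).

After 'high': P(faulty) = 0.6·0.4500 / (0.6·0.4500 + 0.55·0.5500) ≈ 0.4716
After 'high': P(faulty) = 0.6·0.4716 / (0.6·0.4716 + 0.55·0.5284) ≈ 0.4933
After 'high': P(faulty) = 0.6·0.4933 / (0.6·0.4933 + 0.55·0.5067) ≈ 0.5151

0.515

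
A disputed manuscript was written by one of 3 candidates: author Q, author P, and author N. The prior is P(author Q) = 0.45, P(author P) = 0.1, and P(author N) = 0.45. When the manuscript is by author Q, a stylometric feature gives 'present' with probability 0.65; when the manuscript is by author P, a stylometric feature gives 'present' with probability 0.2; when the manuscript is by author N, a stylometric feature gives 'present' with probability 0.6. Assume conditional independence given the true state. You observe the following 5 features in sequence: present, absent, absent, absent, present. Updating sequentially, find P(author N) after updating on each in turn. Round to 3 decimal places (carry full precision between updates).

Each posterior becomes the prior for the next update.
After 'present': normaliser = 0.65·0.4500 + 0.2·0.1000 + 0.6·0.4500; P(author Q) ≈ 0.5021, P(author P) ≈ 0.0343, P(author N) ≈ 0.4635
After 'absent': normaliser = 0.35·0.5021 + 0.8·0.0343 + 0.4·0.4635; P(author Q) ≈ 0.4522, P(author P) ≈ 0.0707, P(author N) ≈ 0.4771
After 'absent': normaliser = 0.35·0.4522 + 0.8·0.0707 + 0.4·0.4771; P(author Q) ≈ 0.3902, P(author P) ≈ 0.1394, P(author N) ≈ 0.4704
After 'absent': normaliser = 0.35·0.3902 + 0.8·0.1394 + 0.4·0.4704; P(author Q) ≈ 0.3130, P(author P) ≈ 0.2556, P(author N) ≈ 0.4313
After 'present': normaliser = 0.65·0.3130 + 0.2·0.2556 + 0.6·0.4313; P(author Q) ≈ 0.3963, P(author P) ≈ 0.0996, P(author N) ≈ 0.5041

0.504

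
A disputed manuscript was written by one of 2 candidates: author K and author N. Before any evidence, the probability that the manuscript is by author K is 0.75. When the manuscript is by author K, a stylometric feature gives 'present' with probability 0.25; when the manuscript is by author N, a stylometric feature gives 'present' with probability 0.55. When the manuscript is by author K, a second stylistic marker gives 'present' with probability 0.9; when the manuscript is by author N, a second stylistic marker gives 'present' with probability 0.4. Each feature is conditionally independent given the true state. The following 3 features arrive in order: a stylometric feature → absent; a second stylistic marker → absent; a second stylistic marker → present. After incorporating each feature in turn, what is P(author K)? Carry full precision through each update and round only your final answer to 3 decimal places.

After a stylometric feature='absent': P(author K) = 0.75·0.7500 / (0.75·0.7500 + 0.45·0.2500) ≈ 0.8333
After a second stylistic marker='absent': P(author K) = 0.1·0.8333 / (0.1·0.8333 + 0.6·0.1667) ≈ 0.4545
After a second stylistic marker='present': P(author K) = 0.9·0.4545 / (0.9·0.4545 + 0.4·0.5455) ≈ 0.6522

0.652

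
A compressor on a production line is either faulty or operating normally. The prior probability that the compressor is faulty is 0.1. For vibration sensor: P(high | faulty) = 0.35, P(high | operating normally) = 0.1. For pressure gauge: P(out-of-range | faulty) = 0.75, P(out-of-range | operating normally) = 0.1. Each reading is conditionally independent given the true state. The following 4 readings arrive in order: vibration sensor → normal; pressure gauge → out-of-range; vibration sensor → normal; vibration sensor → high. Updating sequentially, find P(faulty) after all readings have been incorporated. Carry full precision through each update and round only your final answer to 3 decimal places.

After vibration sensor='normal': P(faulty) = 0.65·0.1000 / (0.65·0.1000 + 0.9·0.9000) ≈ 0.0743
After pressure gauge='out-of-range': P(faulty) = 0.75·0.0743 / (0.75·0.0743 + 0.1·0.9257) ≈ 0.3757
After vibration sensor='normal': P(faulty) = 0.65·0.3757 / (0.65·0.3757 + 0.9·0.6243) ≈ 0.3030
After vibration sensor='high': P(faulty) = 0.35·0.3030 / (0.35·0.3030 + 0.1·0.6970) ≈ 0.6034

0.603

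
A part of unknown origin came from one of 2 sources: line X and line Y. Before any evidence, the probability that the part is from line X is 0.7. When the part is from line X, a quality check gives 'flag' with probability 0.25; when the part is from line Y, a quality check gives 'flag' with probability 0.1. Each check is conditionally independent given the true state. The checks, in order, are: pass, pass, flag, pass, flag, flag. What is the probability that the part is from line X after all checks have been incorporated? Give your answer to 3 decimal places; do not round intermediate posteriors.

0.955

Apply Bayes' rule sequentially, carrying P(line X) forward.
After 'pass': P(line X) = 0.75·0.7000 / (0.75·0.7000 + 0.9·0.3000) ≈ 0.6604
After 'pass': P(line X) = 0.75·0.6604 / (0.75·0.6604 + 0.9·0.3396) ≈ 0.6184
After 'flag': P(line X) = 0.25·0.6184 / (0.25·0.6184 + 0.1·0.3816) ≈ 0.8020
After 'pass': P(line X) = 0.75·0.8020 / (0.75·0.8020 + 0.9·0.1980) ≈ 0.7715
After 'flag': P(line X) = 0.25·0.7715 / (0.25·0.7715 + 0.1·0.2285) ≈ 0.8941
After 'flag': P(line X) = 0.25·0.8941 / (0.25·0.8941 + 0.1·0.1059) ≈ 0.9547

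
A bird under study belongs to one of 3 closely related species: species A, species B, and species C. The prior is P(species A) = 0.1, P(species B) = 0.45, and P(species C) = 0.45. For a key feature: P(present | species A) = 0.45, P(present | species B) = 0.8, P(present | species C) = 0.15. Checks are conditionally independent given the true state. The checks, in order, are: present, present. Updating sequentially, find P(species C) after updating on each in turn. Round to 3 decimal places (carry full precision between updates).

After 'present': normaliser = 0.45·0.1000 + 0.8·0.4500 + 0.15·0.4500; P(species A) ≈ 0.0952, P(species B) ≈ 0.7619, P(species C) ≈ 0.1429
After 'present': normaliser = 0.45·0.0952 + 0.8·0.7619 + 0.15·0.1429; P(species A) ≈ 0.0636, P(species B) ≈ 0.9046, P(species C) ≈ 0.0318

0.032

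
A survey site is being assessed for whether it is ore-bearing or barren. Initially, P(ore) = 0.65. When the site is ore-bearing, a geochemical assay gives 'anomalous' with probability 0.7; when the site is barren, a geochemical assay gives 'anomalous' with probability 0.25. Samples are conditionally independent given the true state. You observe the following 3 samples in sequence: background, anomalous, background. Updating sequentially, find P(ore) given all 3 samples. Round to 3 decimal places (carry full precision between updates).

0.454

Each posterior becomes the prior for the next update.
After 'background': P(ore) = 0.3·0.6500 / (0.3·0.6500 + 0.75·0.3500) ≈ 0.4262
After 'anomalous': P(ore) = 0.7·0.4262 / (0.7·0.4262 + 0.25·0.5738) ≈ 0.6753
After 'background': P(ore) = 0.3·0.6753 / (0.3·0.6753 + 0.75·0.3247) ≈ 0.4541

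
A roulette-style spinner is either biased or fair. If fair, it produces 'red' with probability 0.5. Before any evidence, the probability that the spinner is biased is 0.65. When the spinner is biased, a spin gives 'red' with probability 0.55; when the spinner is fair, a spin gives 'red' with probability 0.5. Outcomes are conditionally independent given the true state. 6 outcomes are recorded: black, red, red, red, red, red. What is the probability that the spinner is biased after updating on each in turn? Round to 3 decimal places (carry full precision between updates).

Each posterior becomes the prior for the next update.
After 'black': P(biased) = 0.45·0.6500 / (0.45·0.6500 + 0.5·0.3500) ≈ 0.6257
After 'red': P(biased) = 0.55·0.6257 / (0.55·0.6257 + 0.5·0.3743) ≈ 0.6477
After 'red': P(biased) = 0.55·0.6477 / (0.55·0.6477 + 0.5·0.3523) ≈ 0.6691
After 'red': P(biased) = 0.55·0.6691 / (0.55·0.6691 + 0.5·0.3309) ≈ 0.6899
After 'red': P(biased) = 0.55·0.6899 / (0.55·0.6899 + 0.5·0.3101) ≈ 0.7099
After 'red': P(biased) = 0.55·0.7099 / (0.55·0.7099 + 0.5·0.2901) ≈ 0.7291

0.729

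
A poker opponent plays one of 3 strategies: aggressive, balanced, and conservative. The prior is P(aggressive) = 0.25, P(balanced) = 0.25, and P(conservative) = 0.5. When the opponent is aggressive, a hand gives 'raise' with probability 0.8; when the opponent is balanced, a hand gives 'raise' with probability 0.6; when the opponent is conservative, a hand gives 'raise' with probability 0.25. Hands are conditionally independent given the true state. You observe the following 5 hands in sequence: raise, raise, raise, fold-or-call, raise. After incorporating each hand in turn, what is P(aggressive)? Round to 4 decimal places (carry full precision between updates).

Each posterior becomes the prior for the next update.
After 'raise': normaliser = 0.8·0.2500 + 0.6·0.2500 + 0.25·0.5000; P(aggressive) ≈ 0.4211, P(balanced) ≈ 0.3158, P(conservative) ≈ 0.2632
After 'raise': normaliser = 0.8·0.4211 + 0.6·0.3158 + 0.25·0.2632; P(aggressive) ≈ 0.5689, P(balanced) ≈ 0.3200, P(conservative) ≈ 0.1111
After 'raise': normaliser = 0.8·0.5689 + 0.6·0.3200 + 0.25·0.1111; P(aggressive) ≈ 0.6743, P(balanced) ≈ 0.2845, P(conservative) ≈ 0.0412
After 'fold-or-call': normaliser = 0.2·0.6743 + 0.4·0.2845 + 0.75·0.0412; P(aggressive) ≈ 0.4825, P(balanced) ≈ 0.4071, P(conservative) ≈ 0.1104
After 'raise': normaliser = 0.8·0.4825 + 0.6·0.4071 + 0.25·0.1104; P(aggressive) ≈ 0.5867, P(balanced) ≈ 0.3713, P(conservative) ≈ 0.0420

0.5867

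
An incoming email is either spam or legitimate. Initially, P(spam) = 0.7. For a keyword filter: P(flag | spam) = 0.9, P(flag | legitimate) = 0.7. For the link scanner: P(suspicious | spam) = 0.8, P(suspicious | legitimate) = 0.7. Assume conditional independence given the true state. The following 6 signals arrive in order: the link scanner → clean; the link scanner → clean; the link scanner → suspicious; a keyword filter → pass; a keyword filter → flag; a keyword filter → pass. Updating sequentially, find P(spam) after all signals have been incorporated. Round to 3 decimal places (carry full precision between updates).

0.145

After the link scanner='clean': P(spam) = 0.2·0.7000 / (0.2·0.7000 + 0.3·0.3000) ≈ 0.6087
After the link scanner='clean': P(spam) = 0.2·0.6087 / (0.2·0.6087 + 0.3·0.3913) ≈ 0.5091
After the link scanner='suspicious': P(spam) = 0.8·0.5091 / (0.8·0.5091 + 0.7·0.4909) ≈ 0.5424
After a keyword filter='pass': P(spam) = 0.1·0.5424 / (0.1·0.5424 + 0.3·0.4576) ≈ 0.2832
After a keyword filter='flag': P(spam) = 0.9·0.2832 / (0.9·0.2832 + 0.7·0.7168) ≈ 0.3368
After a keyword filter='pass': P(spam) = 0.1·0.3368 / (0.1·0.3368 + 0.3·0.6632) ≈ 0.1448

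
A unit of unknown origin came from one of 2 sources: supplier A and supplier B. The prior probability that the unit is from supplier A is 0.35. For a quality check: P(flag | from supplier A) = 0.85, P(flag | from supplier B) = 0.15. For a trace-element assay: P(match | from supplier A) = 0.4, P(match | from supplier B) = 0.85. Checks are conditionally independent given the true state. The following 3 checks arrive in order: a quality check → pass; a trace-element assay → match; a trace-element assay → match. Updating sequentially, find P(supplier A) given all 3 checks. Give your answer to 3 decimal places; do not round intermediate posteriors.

0.021

After a quality check='pass': P(supplier A) = 0.15·0.3500 / (0.15·0.3500 + 0.85·0.6500) ≈ 0.0868
After a trace-element assay='match': P(supplier A) = 0.4·0.0868 / (0.4·0.0868 + 0.85·0.9132) ≈ 0.0428
After a trace-element assay='match': P(supplier A) = 0.4·0.0428 / (0.4·0.0428 + 0.85·0.9572) ≈ 0.0206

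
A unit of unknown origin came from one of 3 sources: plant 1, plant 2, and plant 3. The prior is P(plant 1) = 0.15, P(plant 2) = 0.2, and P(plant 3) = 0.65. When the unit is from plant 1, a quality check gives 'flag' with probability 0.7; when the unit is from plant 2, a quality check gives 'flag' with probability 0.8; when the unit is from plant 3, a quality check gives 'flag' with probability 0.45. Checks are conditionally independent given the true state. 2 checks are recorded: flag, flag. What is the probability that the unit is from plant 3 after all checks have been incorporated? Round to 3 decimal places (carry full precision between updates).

After 'flag': normaliser = 0.7·0.1500 + 0.8·0.2000 + 0.45·0.6500; P(plant 1) ≈ 0.1883, P(plant 2) ≈ 0.2870, P(plant 3) ≈ 0.5247
After 'flag': normaliser = 0.7·0.1883 + 0.8·0.2870 + 0.45·0.5247; P(plant 1) ≈ 0.2206, P(plant 2) ≈ 0.3842, P(plant 3) ≈ 0.3951

0.395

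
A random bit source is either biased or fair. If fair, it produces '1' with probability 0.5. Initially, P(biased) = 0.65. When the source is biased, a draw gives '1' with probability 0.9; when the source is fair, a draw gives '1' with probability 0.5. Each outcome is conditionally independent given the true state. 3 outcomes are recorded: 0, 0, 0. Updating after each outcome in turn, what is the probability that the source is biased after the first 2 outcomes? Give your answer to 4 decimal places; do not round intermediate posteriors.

0.0691

Apply Bayes' rule sequentially, carrying P(biased) forward.
After '0': P(biased) = 0.1·0.6500 / (0.1·0.6500 + 0.5·0.3500) ≈ 0.2708
After '0': P(biased) = 0.1·0.2708 / (0.1·0.2708 + 0.5·0.7292) ≈ 0.0691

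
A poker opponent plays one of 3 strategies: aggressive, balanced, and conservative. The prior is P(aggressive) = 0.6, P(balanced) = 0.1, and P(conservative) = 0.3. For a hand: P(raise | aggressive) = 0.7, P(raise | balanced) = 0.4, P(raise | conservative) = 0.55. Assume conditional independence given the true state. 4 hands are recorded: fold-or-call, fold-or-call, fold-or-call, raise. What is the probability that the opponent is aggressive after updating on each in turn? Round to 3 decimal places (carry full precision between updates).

After 'fold-or-call': normaliser = 0.3·0.6000 + 0.6·0.1000 + 0.45·0.3000; P(aggressive) ≈ 0.4800, P(balanced) ≈ 0.1600, P(conservative) ≈ 0.3600
After 'fold-or-call': normaliser = 0.3·0.4800 + 0.6·0.1600 + 0.45·0.3600; P(aggressive) ≈ 0.3582, P(balanced) ≈ 0.2388, P(conservative) ≈ 0.4030
After 'fold-or-call': normaliser = 0.3·0.3582 + 0.6·0.2388 + 0.45·0.4030; P(aggressive) ≈ 0.2487, P(balanced) ≈ 0.3316, P(conservative) ≈ 0.4197
After 'raise': normaliser = 0.7·0.2487 + 0.4·0.3316 + 0.55·0.4197; P(aggressive) ≈ 0.3239, P(balanced) ≈ 0.2467, P(conservative) ≈ 0.4294

0.324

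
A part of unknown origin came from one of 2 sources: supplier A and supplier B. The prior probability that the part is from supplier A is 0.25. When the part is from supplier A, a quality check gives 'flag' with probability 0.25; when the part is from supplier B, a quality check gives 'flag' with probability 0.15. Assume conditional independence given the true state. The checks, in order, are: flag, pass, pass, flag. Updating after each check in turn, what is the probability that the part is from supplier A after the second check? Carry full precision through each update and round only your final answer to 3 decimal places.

Each posterior becomes the prior for the next update.
After 'flag': P(supplier A) = 0.25·0.2500 / (0.25·0.2500 + 0.15·0.7500) ≈ 0.3571
After 'pass': P(supplier A) = 0.75·0.3571 / (0.75·0.3571 + 0.85·0.6429) ≈ 0.3289

0.329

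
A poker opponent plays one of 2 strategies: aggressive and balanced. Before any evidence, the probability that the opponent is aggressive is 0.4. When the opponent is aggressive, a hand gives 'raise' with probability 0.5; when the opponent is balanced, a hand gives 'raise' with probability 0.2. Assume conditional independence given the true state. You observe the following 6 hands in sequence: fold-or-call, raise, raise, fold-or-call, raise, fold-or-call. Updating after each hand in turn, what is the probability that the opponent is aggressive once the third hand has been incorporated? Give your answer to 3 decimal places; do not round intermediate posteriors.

Apply Bayes' rule sequentially, carrying P(aggressive) forward.
After 'fold-or-call': P(aggressive) = 0.5·0.4000 / (0.5·0.4000 + 0.8·0.6000) ≈ 0.2941
After 'raise': P(aggressive) = 0.5·0.2941 / (0.5·0.2941 + 0.2·0.7059) ≈ 0.5102
After 'raise': P(aggressive) = 0.5·0.5102 / (0.5·0.5102 + 0.2·0.4898) ≈ 0.7225

0.723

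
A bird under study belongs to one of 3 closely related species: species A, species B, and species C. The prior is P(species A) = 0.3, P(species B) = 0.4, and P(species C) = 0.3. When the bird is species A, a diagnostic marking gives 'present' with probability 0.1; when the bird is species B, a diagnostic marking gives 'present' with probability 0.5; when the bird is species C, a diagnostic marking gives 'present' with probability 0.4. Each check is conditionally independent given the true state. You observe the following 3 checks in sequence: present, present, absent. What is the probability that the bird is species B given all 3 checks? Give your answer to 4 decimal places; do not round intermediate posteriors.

0.6135

Apply Bayes' rule sequentially, carrying P(species B) forward.
After 'present': normaliser = 0.1·0.3000 + 0.5·0.4000 + 0.4·0.3000; P(species A) ≈ 0.0857, P(species B) ≈ 0.5714, P(species C) ≈ 0.3429
After 'present': normaliser = 0.1·0.0857 + 0.5·0.5714 + 0.4·0.3429; P(species A) ≈ 0.0199, P(species B) ≈ 0.6623, P(species C) ≈ 0.3179
After 'absent': normaliser = 0.9·0.0199 + 0.5·0.6623 + 0.6·0.3179; P(species A) ≈ 0.0331, P(species B) ≈ 0.6135, P(species C) ≈ 0.3534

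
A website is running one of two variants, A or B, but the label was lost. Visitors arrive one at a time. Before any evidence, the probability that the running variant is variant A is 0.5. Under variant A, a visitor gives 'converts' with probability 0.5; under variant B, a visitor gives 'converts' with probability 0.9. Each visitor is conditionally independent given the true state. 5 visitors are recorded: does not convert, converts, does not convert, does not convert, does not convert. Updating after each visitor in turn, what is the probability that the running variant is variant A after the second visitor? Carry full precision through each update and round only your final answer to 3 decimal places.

After 'does not convert': P(A) = 0.5·0.5000 / (0.5·0.5000 + 0.1·0.5000) ≈ 0.8333
After 'converts': P(A) = 0.5·0.8333 / (0.5·0.8333 + 0.9·0.1667) ≈ 0.7353

0.735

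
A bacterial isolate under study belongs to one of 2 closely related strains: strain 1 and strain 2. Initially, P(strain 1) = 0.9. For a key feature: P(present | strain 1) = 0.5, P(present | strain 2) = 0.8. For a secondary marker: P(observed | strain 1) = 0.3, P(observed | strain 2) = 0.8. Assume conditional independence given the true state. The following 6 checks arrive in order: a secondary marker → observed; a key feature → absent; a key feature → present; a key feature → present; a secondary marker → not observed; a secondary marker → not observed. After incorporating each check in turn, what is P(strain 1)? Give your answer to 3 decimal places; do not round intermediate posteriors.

After a secondary marker='observed': P(strain 1) = 0.3·0.9000 / (0.3·0.9000 + 0.8·0.1000) ≈ 0.7714
After a key feature='absent': P(strain 1) = 0.5·0.7714 / (0.5·0.7714 + 0.2·0.2286) ≈ 0.8940
After a key feature='present': P(strain 1) = 0.5·0.8940 / (0.5·0.8940 + 0.8·0.1060) ≈ 0.8406
After a key feature='present': P(strain 1) = 0.5·0.8406 / (0.5·0.8406 + 0.8·0.1594) ≈ 0.7672
After a secondary marker='not observed': P(strain 1) = 0.7·0.7672 / (0.7·0.7672 + 0.2·0.2328) ≈ 0.9202
After a secondary marker='not observed': P(strain 1) = 0.7·0.9202 / (0.7·0.9202 + 0.2·0.0798) ≈ 0.9758

0.976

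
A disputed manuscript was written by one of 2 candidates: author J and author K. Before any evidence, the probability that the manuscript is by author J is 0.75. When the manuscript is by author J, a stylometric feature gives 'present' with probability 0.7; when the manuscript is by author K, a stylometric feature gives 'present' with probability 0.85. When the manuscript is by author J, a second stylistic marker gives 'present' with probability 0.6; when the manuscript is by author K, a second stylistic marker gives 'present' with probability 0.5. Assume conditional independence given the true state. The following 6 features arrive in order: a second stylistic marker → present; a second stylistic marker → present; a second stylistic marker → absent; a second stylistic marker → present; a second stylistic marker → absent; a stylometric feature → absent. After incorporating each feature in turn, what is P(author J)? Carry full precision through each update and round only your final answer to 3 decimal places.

0.869

After a second stylistic marker='present': P(author J) = 0.6·0.7500 / (0.6·0.7500 + 0.5·0.2500) ≈ 0.7826
After a second stylistic marker='present': P(author J) = 0.6·0.7826 / (0.6·0.7826 + 0.5·0.2174) ≈ 0.8120
After a second stylistic marker='absent': P(author J) = 0.4·0.8120 / (0.4·0.8120 + 0.5·0.1880) ≈ 0.7756
After a second stylistic marker='present': P(author J) = 0.6·0.7756 / (0.6·0.7756 + 0.5·0.2244) ≈ 0.8057
After a second stylistic marker='absent': P(author J) = 0.4·0.8057 / (0.4·0.8057 + 0.5·0.1943) ≈ 0.7684
After a stylometric feature='absent': P(author J) = 0.3·0.7684 / (0.3·0.7684 + 0.15·0.2316) ≈ 0.8690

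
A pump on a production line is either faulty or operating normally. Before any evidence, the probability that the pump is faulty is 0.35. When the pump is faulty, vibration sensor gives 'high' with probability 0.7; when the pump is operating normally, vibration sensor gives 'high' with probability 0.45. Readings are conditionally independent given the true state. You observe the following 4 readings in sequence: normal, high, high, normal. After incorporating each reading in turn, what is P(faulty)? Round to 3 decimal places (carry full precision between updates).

After 'normal': P(faulty) = 0.3·0.3500 / (0.3·0.3500 + 0.55·0.6500) ≈ 0.2270
After 'high': P(faulty) = 0.7·0.2270 / (0.7·0.2270 + 0.45·0.7730) ≈ 0.3136
After 'high': P(faulty) = 0.7·0.3136 / (0.7·0.3136 + 0.45·0.6864) ≈ 0.4154
After 'normal': P(faulty) = 0.3·0.4154 / (0.3·0.4154 + 0.55·0.5846) ≈ 0.2794

0.279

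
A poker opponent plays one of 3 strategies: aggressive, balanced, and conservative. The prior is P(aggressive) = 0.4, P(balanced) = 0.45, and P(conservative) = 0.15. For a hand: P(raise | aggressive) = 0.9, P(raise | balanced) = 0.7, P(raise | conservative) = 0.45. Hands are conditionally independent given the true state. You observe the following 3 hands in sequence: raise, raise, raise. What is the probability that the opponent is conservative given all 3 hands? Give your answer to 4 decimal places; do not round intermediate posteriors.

0.0297

Apply Bayes' rule sequentially, carrying P(conservative) forward.
After 'raise': normaliser = 0.9·0.4000 + 0.7·0.4500 + 0.45·0.1500; P(aggressive) ≈ 0.4848, P(balanced) ≈ 0.4242, P(conservative) ≈ 0.0909
After 'raise': normaliser = 0.9·0.4848 + 0.7·0.4242 + 0.45·0.0909; P(aggressive) ≈ 0.5636, P(balanced) ≈ 0.3836, P(conservative) ≈ 0.0528
After 'raise': normaliser = 0.9·0.5636 + 0.7·0.3836 + 0.45·0.0528; P(aggressive) ≈ 0.6344, P(balanced) ≈ 0.3358, P(conservative) ≈ 0.0297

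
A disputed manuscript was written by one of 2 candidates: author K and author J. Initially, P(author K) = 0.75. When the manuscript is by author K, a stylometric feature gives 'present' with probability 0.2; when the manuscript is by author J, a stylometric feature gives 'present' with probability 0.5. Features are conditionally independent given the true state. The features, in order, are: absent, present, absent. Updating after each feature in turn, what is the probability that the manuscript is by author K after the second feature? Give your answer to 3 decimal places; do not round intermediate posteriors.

0.658

After 'absent': P(author K) = 0.8·0.7500 / (0.8·0.7500 + 0.5·0.2500) ≈ 0.8276
After 'present': P(author K) = 0.2·0.8276 / (0.2·0.8276 + 0.5·0.1724) ≈ 0.6575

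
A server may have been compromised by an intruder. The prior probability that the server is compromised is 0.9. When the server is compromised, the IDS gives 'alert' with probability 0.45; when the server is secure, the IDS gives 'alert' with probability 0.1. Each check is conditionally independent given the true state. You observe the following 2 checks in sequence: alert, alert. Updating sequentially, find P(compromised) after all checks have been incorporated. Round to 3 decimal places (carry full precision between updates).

0.995

After 'alert': P(compromised) = 0.45·0.9000 / (0.45·0.9000 + 0.1·0.1000) ≈ 0.9759
After 'alert': P(compromised) = 0.45·0.9759 / (0.45·0.9759 + 0.1·0.0241) ≈ 0.9945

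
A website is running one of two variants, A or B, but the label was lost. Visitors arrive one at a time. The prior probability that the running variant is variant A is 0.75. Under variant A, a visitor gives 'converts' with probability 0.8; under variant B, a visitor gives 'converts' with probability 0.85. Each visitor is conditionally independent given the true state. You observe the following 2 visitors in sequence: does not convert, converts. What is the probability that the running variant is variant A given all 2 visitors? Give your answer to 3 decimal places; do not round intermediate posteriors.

0.790

Each posterior becomes the prior for the next update.
After 'does not convert': P(A) = 0.2·0.7500 / (0.2·0.7500 + 0.15·0.2500) ≈ 0.8000
After 'converts': P(A) = 0.8·0.8000 / (0.8·0.8000 + 0.85·0.2000) ≈ 0.7901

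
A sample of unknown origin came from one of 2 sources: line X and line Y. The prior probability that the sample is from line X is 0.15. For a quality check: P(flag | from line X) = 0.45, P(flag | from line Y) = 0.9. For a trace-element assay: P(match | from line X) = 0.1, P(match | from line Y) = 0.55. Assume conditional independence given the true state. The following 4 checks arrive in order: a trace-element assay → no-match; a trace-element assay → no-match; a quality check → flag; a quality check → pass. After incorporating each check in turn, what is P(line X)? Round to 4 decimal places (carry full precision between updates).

After a trace-element assay='no-match': P(line X) = 0.9·0.1500 / (0.9·0.1500 + 0.45·0.8500) ≈ 0.2609
After a trace-element assay='no-match': P(line X) = 0.9·0.2609 / (0.9·0.2609 + 0.45·0.7391) ≈ 0.4138
After a quality check='flag': P(line X) = 0.45·0.4138 / (0.45·0.4138 + 0.9·0.5862) ≈ 0.2609
After a quality check='pass': P(line X) = 0.55·0.2609 / (0.55·0.2609 + 0.1·0.7391) ≈ 0.6600

0.6600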